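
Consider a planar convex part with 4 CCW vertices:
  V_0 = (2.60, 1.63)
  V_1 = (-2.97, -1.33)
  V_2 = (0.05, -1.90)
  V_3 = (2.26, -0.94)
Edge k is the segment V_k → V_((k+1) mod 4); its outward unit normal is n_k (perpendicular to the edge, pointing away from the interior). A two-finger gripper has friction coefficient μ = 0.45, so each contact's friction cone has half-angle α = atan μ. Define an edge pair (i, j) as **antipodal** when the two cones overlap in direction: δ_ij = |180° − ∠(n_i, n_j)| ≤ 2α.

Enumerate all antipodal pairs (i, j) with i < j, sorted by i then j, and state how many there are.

count = 2; pairs: (0,1), (0,2)

α = atan 0.45 = 24.23°;  2α = 48.46°
n_0 = (-0.4693, +0.8831)
n_1 = (-0.1855, -0.9827)
n_2 = (+0.3984, -0.9172)
n_3 = (+0.9914, -0.1312)
  (0,1): δ = 38.68°  ✓
  (0,2): δ = 4.51°  ✓
  (0,3): δ = 54.48°  ·
  (1,2): δ = 145.83°  ·
  (1,3): δ = 86.85°  ·
  (2,3): δ = 121.02°  ·
antipodal pairs: 2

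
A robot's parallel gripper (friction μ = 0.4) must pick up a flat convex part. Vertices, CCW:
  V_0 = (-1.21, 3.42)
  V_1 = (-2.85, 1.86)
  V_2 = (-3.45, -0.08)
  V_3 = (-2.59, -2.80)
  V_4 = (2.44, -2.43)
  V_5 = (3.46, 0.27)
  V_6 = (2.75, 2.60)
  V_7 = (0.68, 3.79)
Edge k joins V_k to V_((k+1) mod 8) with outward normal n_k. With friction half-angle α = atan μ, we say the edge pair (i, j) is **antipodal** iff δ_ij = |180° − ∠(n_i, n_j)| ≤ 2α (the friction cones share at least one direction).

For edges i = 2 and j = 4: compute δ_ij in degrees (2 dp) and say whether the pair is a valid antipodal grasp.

α = atan 0.4 = 21.80°;  2α = 43.60°
edge 2: e_2 = (+0.86, -2.72);  n_2 = (-0.9535, -0.3015)
edge 4: e_4 = (+1.02, +2.70);  n_4 = (+0.9355, -0.3534)
∠(n_2, n_4) = 141.76°
δ = |180° − 141.76°| = 38.24°
38.24° ≤ 2α = 43.60°  →  valid

δ = 38.24°, valid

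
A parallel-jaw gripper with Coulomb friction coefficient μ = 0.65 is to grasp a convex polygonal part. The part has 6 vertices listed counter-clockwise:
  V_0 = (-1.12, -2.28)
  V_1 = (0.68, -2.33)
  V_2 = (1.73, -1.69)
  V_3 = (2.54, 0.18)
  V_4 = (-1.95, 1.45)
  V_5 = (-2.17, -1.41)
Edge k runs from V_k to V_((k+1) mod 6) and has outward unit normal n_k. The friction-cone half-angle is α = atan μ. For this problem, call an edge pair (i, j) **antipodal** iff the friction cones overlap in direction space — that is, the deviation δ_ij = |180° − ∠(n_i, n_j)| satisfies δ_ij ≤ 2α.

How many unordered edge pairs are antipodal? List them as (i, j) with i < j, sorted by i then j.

count = 5; pairs: (0,3), (1,3), (1,4), (2,4), (3,5)

α = atan 0.65 = 33.02°;  2α = 66.05°
n_0 = (-0.0278, -0.9996)
n_1 = (+0.5205, -0.8539)
n_2 = (+0.9176, -0.3975)
n_3 = (+0.2722, +0.9622)
n_4 = (-0.9971, +0.0767)
n_5 = (-0.6380, -0.7700)
  (0,1): δ = 147.05°  ·
  (0,2): δ = 111.83°  ·
  (0,3): δ = 14.20°  ✓
  (0,4): δ = 87.19°  ·
  (0,5): δ = 141.95°  ·
  (1,2): δ = 144.78°  ·
  (1,3): δ = 47.16°  ✓
  (1,4): δ = 54.24°  ✓
  (1,5): δ = 108.99°  ·
  (2,3): δ = 82.37°  ·
  (2,4): δ = 19.02°  ✓
  (2,5): δ = 73.78°  ·
  (3,4): δ = 78.61°  ·
  (3,5): δ = 23.85°  ✓
  (4,5): δ = 125.25°  ·
antipodal pairs: 5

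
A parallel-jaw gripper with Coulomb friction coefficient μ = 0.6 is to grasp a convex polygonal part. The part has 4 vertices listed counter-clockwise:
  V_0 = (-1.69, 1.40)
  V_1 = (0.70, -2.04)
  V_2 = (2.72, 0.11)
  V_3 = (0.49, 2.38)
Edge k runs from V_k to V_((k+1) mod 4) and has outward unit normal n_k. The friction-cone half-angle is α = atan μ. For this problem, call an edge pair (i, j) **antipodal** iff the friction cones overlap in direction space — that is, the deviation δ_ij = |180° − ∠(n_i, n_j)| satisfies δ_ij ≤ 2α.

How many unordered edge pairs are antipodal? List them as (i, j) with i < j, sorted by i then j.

count = 2; pairs: (0,2), (1,3)

α = atan 0.6 = 30.96°;  2α = 61.93°
n_0 = (-0.8212, -0.5706)
n_1 = (+0.7288, -0.6847)
n_2 = (+0.7134, +0.7008)
n_3 = (-0.4100, +0.9121)
  (0,1): δ = 78.00°  ·
  (0,2): δ = 9.70°  ✓
  (0,3): δ = 79.42°  ·
  (1,2): δ = 92.29°  ·
  (1,3): δ = 22.58°  ✓
  (2,3): δ = 110.28°  ·
antipodal pairs: 2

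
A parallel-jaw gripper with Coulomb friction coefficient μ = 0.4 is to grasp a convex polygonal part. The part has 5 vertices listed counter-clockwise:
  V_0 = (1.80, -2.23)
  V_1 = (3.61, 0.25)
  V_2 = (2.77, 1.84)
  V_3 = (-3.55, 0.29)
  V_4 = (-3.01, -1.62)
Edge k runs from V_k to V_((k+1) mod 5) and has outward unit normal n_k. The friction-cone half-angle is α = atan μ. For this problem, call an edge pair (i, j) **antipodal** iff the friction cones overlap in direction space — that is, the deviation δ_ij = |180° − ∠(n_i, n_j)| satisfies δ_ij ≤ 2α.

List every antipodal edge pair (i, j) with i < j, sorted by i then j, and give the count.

count = 3; pairs: (0,2), (1,3), (2,4)

α = atan 0.4 = 21.80°;  2α = 43.60°
n_0 = (+0.8077, -0.5895)
n_1 = (+0.8842, +0.4671)
n_2 = (-0.2382, +0.9712)
n_3 = (-0.9623, -0.2721)
n_4 = (-0.1258, -0.9921)
  (0,1): δ = 116.03°  ·
  (0,2): δ = 40.10°  ✓
  (0,3): δ = 51.91°  ·
  (0,4): δ = 118.90°  ·
  (1,2): δ = 104.07°  ·
  (1,3): δ = 12.06°  ✓
  (1,4): δ = 54.92°  ·
  (2,3): δ = 87.99°  ·
  (2,4): δ = 21.01°  ✓
  (3,4): δ = 113.01°  ·
antipodal pairs: 3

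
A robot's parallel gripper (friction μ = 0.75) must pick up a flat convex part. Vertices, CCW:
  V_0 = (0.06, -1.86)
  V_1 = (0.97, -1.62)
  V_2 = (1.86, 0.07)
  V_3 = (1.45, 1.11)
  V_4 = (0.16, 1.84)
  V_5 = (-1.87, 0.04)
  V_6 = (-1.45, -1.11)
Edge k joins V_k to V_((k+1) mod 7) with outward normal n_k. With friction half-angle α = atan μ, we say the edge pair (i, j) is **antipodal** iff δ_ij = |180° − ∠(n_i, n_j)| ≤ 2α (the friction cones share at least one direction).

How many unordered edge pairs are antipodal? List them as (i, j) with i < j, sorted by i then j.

α = atan 0.75 = 36.87°;  2α = 73.74°
n_0 = (+0.2550, -0.9669)
n_1 = (+0.8848, -0.4660)
n_2 = (+0.9303, +0.3668)
n_3 = (+0.4925, +0.8703)
n_4 = (-0.6634, +0.7482)
n_5 = (-0.9393, -0.3431)
n_6 = (-0.4448, -0.8956)
  (0,1): δ = 132.55°  ·
  (0,2): δ = 83.26°  ·
  (0,3): δ = 44.28°  ✓
  (0,4): δ = 26.79°  ✓
  (0,5): δ = 95.29°  ·
  (0,6): δ = 138.81°  ·
  (1,2): δ = 130.71°  ·
  (1,3): δ = 91.73°  ·
  (1,4): δ = 20.66°  ✓
  (1,5): δ = 47.84°  ✓
  (1,6): δ = 91.36°  ·
  (2,3): δ = 141.02°  ·
  (2,4): δ = 69.95°  ✓
  (2,5): δ = 1.45°  ✓
  (2,6): δ = 42.07°  ✓
  (3,4): δ = 108.93°  ·
  (3,5): δ = 40.43°  ✓
  (3,6): δ = 3.09°  ✓
  (4,5): δ = 111.50°  ·
  (4,6): δ = 67.98°  ✓
  (5,6): δ = 136.48°  ·
antipodal pairs: 10

count = 10; pairs: (0,3), (0,4), (1,4), (1,5), (2,4), (2,5), (2,6), (3,5), (3,6), (4,6)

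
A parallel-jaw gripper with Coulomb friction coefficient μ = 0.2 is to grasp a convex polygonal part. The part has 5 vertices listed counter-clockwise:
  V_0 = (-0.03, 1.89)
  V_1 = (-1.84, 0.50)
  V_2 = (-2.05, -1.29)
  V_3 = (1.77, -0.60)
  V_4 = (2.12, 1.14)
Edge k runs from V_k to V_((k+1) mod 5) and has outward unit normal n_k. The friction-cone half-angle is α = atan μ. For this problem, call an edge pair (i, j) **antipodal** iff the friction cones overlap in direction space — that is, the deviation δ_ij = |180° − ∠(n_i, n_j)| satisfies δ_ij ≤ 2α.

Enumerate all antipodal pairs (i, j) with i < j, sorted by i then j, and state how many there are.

α = atan 0.2 = 11.31°;  2α = 22.62°
n_0 = (-0.6091, +0.7931)
n_1 = (-0.9932, +0.1165)
n_2 = (+0.1778, -0.9841)
n_3 = (+0.9804, -0.1972)
n_4 = (+0.3294, +0.9442)
  (0,1): δ = 134.21°  ·
  (0,2): δ = 27.28°  ·
  (0,3): δ = 41.10°  ·
  (0,4): δ = 123.25°  ·
  (1,2): δ = 73.07°  ·
  (1,3): δ = 4.68°  ✓
  (1,4): δ = 77.46°  ·
  (2,3): δ = 111.61°  ·
  (2,4): δ = 29.47°  ·
  (3,4): δ = 97.86°  ·
antipodal pairs: 1

count = 1; pairs: (1,3)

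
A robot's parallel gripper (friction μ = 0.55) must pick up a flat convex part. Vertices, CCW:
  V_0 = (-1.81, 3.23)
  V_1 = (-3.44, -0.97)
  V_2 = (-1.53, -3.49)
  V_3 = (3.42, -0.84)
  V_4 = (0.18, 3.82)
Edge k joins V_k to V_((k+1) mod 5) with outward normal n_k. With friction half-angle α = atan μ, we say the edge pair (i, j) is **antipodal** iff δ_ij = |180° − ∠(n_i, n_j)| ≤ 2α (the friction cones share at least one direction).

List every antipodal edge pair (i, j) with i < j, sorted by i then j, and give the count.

count = 4; pairs: (0,2), (0,3), (1,3), (2,4)

α = atan 0.55 = 28.81°;  2α = 57.62°
n_0 = (-0.9323, +0.3618)
n_1 = (-0.7970, -0.6040)
n_2 = (+0.4720, -0.8816)
n_3 = (+0.8210, +0.5709)
n_4 = (-0.2843, +0.9587)
  (0,1): δ = 121.63°  ·
  (0,2): δ = 40.63°  ✓
  (0,3): δ = 56.02°  ✓
  (0,4): δ = 127.73°  ·
  (1,2): δ = 99.00°  ·
  (1,3): δ = 2.35°  ✓
  (1,4): δ = 69.35°  ·
  (2,3): δ = 83.35°  ·
  (2,4): δ = 11.65°  ✓
  (3,4): δ = 108.30°  ·
antipodal pairs: 4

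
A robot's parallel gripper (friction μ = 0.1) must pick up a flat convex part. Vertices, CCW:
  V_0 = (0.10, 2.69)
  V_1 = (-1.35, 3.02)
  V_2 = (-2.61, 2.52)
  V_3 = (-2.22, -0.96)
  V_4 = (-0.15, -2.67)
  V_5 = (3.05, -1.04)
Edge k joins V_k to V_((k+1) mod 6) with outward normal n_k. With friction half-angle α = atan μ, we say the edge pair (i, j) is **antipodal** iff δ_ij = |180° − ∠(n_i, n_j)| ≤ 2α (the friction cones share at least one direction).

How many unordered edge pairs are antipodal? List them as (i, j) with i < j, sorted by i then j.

α = atan 0.1 = 5.71°;  2α = 11.42°
n_0 = (+0.2219, +0.9751)
n_1 = (-0.3688, +0.9295)
n_2 = (-0.9938, -0.1114)
n_3 = (-0.6369, -0.7710)
n_4 = (+0.4539, -0.8911)
n_5 = (+0.7843, +0.6203)
  (0,1): δ = 145.53°  ·
  (0,2): δ = 70.78°  ·
  (0,3): δ = 26.74°  ·
  (0,4): δ = 39.81°  ·
  (0,5): δ = 141.16°  ·
  (1,2): δ = 105.25°  ·
  (1,3): δ = 61.20°  ·
  (1,4): δ = 5.35°  ✓
  (1,5): δ = 106.70°  ·
  (2,3): δ = 135.95°  ·
  (2,4): δ = 69.40°  ·
  (2,5): δ = 31.95°  ·
  (3,4): δ = 113.45°  ·
  (3,5): δ = 12.10°  ·
  (4,5): δ = 78.65°  ·
antipodal pairs: 1

count = 1; pairs: (1,4)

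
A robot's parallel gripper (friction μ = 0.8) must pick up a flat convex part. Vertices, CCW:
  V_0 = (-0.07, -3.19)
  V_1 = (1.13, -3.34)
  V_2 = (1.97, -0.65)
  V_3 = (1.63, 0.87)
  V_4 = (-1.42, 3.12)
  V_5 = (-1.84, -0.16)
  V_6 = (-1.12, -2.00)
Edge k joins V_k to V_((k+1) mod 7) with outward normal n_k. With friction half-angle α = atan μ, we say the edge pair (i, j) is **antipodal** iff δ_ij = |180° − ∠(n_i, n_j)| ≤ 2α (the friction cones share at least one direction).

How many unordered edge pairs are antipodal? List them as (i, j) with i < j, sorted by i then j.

count = 11; pairs: (0,2), (0,3), (1,4), (1,5), (1,6), (2,4), (2,5), (2,6), (3,4), (3,5), (3,6)

α = atan 0.8 = 38.66°;  2α = 77.32°
n_0 = (-0.1240, -0.9923)
n_1 = (+0.9545, -0.2981)
n_2 = (+0.9759, +0.2183)
n_3 = (+0.5936, +0.8047)
n_4 = (-0.9919, +0.1270)
n_5 = (-0.9312, -0.3644)
n_6 = (-0.7498, -0.6616)
  (0,1): δ = 100.22°  ·
  (0,2): δ = 70.27°  ✓
  (0,3): δ = 29.29°  ✓
  (0,4): δ = 89.83°  ·
  (0,5): δ = 118.50°  ·
  (0,6): δ = 138.55°  ·
  (1,2): δ = 150.05°  ·
  (1,3): δ = 109.07°  ·
  (1,4): δ = 10.04°  ✓
  (1,5): δ = 38.71°  ✓
  (1,6): δ = 58.77°  ✓
  (2,3): δ = 139.02°  ·
  (2,4): δ = 19.91°  ✓
  (2,5): δ = 8.76°  ✓
  (2,6): δ = 28.82°  ✓
  (3,4): δ = 60.88°  ✓
  (3,5): δ = 32.21°  ✓
  (3,6): δ = 12.16°  ✓
  (4,5): δ = 151.33°  ·
  (4,6): δ = 131.28°  ·
  (5,6): δ = 159.95°  ·
antipodal pairs: 11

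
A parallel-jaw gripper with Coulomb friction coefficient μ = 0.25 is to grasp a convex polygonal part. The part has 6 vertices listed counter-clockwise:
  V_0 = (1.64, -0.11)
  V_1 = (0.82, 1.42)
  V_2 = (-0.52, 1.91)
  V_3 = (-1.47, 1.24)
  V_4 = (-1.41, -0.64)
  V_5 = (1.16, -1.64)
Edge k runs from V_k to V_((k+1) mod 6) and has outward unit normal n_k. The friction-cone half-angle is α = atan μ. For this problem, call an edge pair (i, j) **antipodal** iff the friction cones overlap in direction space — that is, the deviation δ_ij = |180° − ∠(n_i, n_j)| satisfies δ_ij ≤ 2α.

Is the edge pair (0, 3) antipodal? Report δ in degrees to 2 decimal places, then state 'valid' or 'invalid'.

δ = 26.36°, valid

α = atan 0.25 = 14.04°;  2α = 28.07°
edge 0: e_0 = (-0.82, +1.53);  n_0 = (+0.8814, +0.4724)
edge 3: e_3 = (+0.06, -1.88);  n_3 = (-0.9995, -0.0319)
∠(n_0, n_3) = 153.64°
δ = |180° − 153.64°| = 26.36°
26.36° ≤ 2α = 28.07°  →  valid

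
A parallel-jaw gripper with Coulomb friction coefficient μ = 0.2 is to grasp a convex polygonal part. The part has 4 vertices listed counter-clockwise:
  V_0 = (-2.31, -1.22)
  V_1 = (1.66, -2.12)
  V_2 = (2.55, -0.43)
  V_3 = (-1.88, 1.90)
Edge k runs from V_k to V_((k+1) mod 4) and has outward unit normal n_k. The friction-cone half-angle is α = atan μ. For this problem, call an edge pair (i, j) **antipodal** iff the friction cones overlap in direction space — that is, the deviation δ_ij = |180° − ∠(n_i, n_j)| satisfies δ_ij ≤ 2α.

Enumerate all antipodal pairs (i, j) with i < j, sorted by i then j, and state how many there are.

count = 2; pairs: (0,2), (1,3)

α = atan 0.2 = 11.31°;  2α = 22.62°
n_0 = (-0.2211, -0.9753)
n_1 = (+0.8848, -0.4660)
n_2 = (+0.4655, +0.8850)
n_3 = (-0.9906, +0.1365)
  (0,1): δ = 105.00°  ·
  (0,2): δ = 14.97°  ✓
  (0,3): δ = 94.93°  ·
  (1,2): δ = 89.97°  ·
  (1,3): δ = 19.93°  ✓
  (2,3): δ = 70.10°  ·
antipodal pairs: 2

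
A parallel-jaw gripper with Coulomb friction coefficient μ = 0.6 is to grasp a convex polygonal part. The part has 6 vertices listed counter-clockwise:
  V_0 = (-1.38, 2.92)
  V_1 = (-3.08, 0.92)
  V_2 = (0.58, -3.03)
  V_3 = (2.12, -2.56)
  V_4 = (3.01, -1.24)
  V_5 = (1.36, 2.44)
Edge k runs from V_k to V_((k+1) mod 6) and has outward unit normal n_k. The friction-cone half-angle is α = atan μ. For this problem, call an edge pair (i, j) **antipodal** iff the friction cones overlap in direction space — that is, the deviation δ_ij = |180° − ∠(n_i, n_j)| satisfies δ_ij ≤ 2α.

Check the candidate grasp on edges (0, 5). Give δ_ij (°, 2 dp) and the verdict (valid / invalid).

δ = 120.43°, invalid

α = atan 0.6 = 30.96°;  2α = 61.93°
edge 0: e_0 = (-1.70, -2.00);  n_0 = (-0.7619, +0.6476)
edge 5: e_5 = (-2.74, +0.48);  n_5 = (+0.1726, +0.9850)
∠(n_0, n_5) = 59.57°
δ = |180° − 59.57°| = 120.43°
120.43° > 2α = 61.93°  →  invalid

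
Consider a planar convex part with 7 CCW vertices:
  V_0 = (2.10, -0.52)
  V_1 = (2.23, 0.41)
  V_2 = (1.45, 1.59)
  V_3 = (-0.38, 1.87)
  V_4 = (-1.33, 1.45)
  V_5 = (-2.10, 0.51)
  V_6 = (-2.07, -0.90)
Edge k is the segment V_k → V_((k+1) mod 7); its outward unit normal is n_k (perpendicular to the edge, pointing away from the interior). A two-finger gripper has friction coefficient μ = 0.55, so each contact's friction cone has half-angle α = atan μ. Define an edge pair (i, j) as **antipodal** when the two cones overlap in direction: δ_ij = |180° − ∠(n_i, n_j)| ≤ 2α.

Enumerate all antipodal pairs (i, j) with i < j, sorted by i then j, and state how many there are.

count = 6; pairs: (0,4), (0,5), (1,5), (2,6), (3,6), (4,6)

α = atan 0.55 = 28.81°;  2α = 57.62°
n_0 = (+0.9904, -0.1384)
n_1 = (+0.8342, +0.5514)
n_2 = (+0.1512, +0.9885)
n_3 = (-0.4044, +0.9146)
n_4 = (-0.7736, +0.6337)
n_5 = (-0.9998, -0.0213)
n_6 = (+0.0908, -0.9959)
  (0,1): δ = 138.58°  ·
  (0,2): δ = 90.74°  ·
  (0,3): δ = 58.19°  ·
  (0,4): δ = 31.37°  ✓
  (0,5): δ = 9.18°  ✓
  (0,6): δ = 103.16°  ·
  (1,2): δ = 132.16°  ·
  (1,3): δ = 99.61°  ·
  (1,4): δ = 72.79°  ·
  (1,5): δ = 32.25°  ✓
  (1,6): δ = 61.74°  ·
  (2,3): δ = 147.45°  ·
  (2,4): δ = 120.62°  ·
  (2,5): δ = 80.08°  ·
  (2,6): δ = 13.91°  ✓
  (3,4): δ = 153.17°  ·
  (3,5): δ = 112.63°  ·
  (3,6): δ = 18.64°  ✓
  (4,5): δ = 139.46°  ·
  (4,6): δ = 45.47°  ✓
  (5,6): δ = 86.01°  ·
antipodal pairs: 6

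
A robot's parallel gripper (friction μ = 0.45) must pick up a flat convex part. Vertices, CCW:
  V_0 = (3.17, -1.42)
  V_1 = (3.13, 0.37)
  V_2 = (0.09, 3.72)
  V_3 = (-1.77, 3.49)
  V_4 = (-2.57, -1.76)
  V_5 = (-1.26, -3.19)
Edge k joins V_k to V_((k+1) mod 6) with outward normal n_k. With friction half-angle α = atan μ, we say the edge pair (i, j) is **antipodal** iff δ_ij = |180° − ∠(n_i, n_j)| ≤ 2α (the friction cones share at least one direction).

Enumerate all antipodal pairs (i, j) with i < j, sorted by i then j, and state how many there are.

α = atan 0.45 = 24.23°;  2α = 48.46°
n_0 = (+0.9998, +0.0223)
n_1 = (+0.7405, +0.6720)
n_2 = (-0.1227, +0.9924)
n_3 = (-0.9886, +0.1506)
n_4 = (-0.7374, -0.6755)
n_5 = (+0.3710, -0.9286)
  (0,1): δ = 139.06°  ·
  (0,2): δ = 84.23°  ·
  (0,3): δ = 9.94°  ✓
  (0,4): δ = 41.21°  ✓
  (0,5): δ = 110.50°  ·
  (1,2): δ = 125.17°  ·
  (1,3): δ = 50.89°  ·
  (1,4): δ = 0.27°  ✓
  (1,5): δ = 69.56°  ·
  (2,3): δ = 105.71°  ·
  (2,4): δ = 54.56°  ·
  (2,5): δ = 14.73°  ✓
  (3,4): δ = 128.84°  ·
  (3,5): δ = 59.56°  ·
  (4,5): δ = 110.71°  ·
antipodal pairs: 4

count = 4; pairs: (0,3), (0,4), (1,4), (2,5)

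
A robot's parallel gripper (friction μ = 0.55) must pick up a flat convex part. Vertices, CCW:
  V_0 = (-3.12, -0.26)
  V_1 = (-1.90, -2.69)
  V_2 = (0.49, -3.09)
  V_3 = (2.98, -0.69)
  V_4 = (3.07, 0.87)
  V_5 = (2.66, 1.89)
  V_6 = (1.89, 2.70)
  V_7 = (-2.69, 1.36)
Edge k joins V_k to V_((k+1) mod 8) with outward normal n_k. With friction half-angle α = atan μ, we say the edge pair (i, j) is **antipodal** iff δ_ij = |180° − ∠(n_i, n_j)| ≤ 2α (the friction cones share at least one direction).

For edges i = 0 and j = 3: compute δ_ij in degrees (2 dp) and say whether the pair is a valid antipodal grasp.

δ = 29.96°, valid

α = atan 0.55 = 28.81°;  2α = 57.62°
edge 0: e_0 = (+1.22, -2.43);  n_0 = (-0.8937, -0.4487)
edge 3: e_3 = (+0.09, +1.56);  n_3 = (+0.9983, -0.0576)
∠(n_0, n_3) = 150.04°
δ = |180° − 150.04°| = 29.96°
29.96° ≤ 2α = 57.62°  →  valid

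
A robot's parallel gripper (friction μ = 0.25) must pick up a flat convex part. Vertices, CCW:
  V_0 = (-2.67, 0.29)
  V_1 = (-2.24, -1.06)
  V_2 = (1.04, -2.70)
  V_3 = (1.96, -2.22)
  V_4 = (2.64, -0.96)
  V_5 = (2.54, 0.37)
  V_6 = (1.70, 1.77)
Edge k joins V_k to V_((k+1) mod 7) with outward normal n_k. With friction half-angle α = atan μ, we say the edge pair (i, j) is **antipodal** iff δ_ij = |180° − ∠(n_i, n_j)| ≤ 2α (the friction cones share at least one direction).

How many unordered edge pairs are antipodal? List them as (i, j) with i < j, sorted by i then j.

α = atan 0.25 = 14.04°;  2α = 28.07°
n_0 = (-0.9528, -0.3035)
n_1 = (-0.4472, -0.8944)
n_2 = (+0.4626, -0.8866)
n_3 = (+0.8800, -0.4749)
n_4 = (+0.9972, +0.0750)
n_5 = (+0.8575, +0.5145)
n_6 = (-0.3208, +0.9472)
  (0,1): δ = 134.23°  ·
  (0,2): δ = 80.11°  ·
  (0,3): δ = 46.02°  ·
  (0,4): δ = 13.37°  ✓
  (0,5): δ = 13.30°  ✓
  (0,6): δ = 91.04°  ·
  (1,2): δ = 125.88°  ·
  (1,3): δ = 91.79°  ·
  (1,4): δ = 59.14°  ·
  (1,5): δ = 32.47°  ·
  (1,6): δ = 45.27°  ·
  (2,3): δ = 145.91°  ·
  (2,4): δ = 113.25°  ·
  (2,5): δ = 86.59°  ·
  (2,6): δ = 8.84°  ✓
  (3,4): δ = 147.35°  ·
  (3,5): δ = 120.68°  ·
  (3,6): δ = 42.94°  ·
  (4,5): δ = 153.34°  ·
  (4,6): δ = 75.59°  ·
  (5,6): δ = 102.25°  ·
antipodal pairs: 3

count = 3; pairs: (0,4), (0,5), (2,6)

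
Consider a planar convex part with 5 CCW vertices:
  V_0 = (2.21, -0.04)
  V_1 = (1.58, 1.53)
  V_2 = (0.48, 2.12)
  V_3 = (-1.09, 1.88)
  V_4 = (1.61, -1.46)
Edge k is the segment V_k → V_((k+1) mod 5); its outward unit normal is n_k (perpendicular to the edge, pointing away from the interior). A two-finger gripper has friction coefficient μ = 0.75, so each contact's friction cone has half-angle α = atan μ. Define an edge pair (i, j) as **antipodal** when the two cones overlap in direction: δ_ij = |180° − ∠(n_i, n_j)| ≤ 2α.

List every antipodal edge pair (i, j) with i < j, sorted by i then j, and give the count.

α = atan 0.75 = 36.87°;  2α = 73.74°
n_0 = (+0.9281, +0.3724)
n_1 = (+0.4727, +0.8812)
n_2 = (-0.1511, +0.9885)
n_3 = (-0.7777, -0.6287)
n_4 = (+0.9211, -0.3892)
  (0,1): δ = 140.07°  ·
  (0,2): δ = 103.17°  ·
  (0,3): δ = 17.09°  ✓
  (0,4): δ = 135.23°  ·
  (1,2): δ = 143.10°  ·
  (1,3): δ = 22.84°  ✓
  (1,4): δ = 95.30°  ·
  (2,3): δ = 59.74°  ✓
  (2,4): δ = 58.40°  ✓
  (3,4): δ = 61.86°  ✓
antipodal pairs: 5

count = 5; pairs: (0,3), (1,3), (2,3), (2,4), (3,4)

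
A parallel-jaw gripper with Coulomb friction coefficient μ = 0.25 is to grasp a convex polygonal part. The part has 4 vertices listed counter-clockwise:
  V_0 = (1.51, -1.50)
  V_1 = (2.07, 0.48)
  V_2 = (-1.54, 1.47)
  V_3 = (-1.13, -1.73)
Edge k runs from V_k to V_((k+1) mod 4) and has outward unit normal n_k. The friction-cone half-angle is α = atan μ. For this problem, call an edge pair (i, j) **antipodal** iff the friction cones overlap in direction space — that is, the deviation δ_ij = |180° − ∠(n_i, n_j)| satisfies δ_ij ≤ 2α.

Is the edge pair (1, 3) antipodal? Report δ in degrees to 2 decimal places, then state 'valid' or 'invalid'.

α = atan 0.25 = 14.04°;  2α = 28.07°
edge 1: e_1 = (-3.61, +0.99);  n_1 = (+0.2645, +0.9644)
edge 3: e_3 = (+2.64, +0.23);  n_3 = (+0.0868, -0.9962)
∠(n_1, n_3) = 159.69°
δ = |180° − 159.69°| = 20.31°
20.31° ≤ 2α = 28.07°  →  valid

δ = 20.31°, valid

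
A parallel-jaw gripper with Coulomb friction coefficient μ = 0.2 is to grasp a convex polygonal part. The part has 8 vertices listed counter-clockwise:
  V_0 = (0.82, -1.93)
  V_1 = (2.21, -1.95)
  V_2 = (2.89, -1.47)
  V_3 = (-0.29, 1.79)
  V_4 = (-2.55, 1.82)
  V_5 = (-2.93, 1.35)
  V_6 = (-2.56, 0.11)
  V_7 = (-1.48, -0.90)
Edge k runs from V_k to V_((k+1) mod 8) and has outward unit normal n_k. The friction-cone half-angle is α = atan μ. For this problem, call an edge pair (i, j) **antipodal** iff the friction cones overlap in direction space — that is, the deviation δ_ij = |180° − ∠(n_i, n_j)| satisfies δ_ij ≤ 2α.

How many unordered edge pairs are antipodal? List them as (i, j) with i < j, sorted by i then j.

α = atan 0.2 = 11.31°;  2α = 22.62°
n_0 = (-0.0144, -0.9999)
n_1 = (+0.5767, -0.8170)
n_2 = (+0.7158, +0.6983)
n_3 = (+0.0133, +0.9999)
n_4 = (-0.7776, +0.6287)
n_5 = (-0.9583, -0.2859)
n_6 = (-0.6830, -0.7304)
n_7 = (-0.4087, -0.9127)
  (0,1): δ = 143.96°  ·
  (0,2): δ = 44.89°  ·
  (0,3): δ = 0.06°  ✓
  (0,4): δ = 51.87°  ·
  (0,5): δ = 107.44°  ·
  (0,6): δ = 137.74°  ·
  (0,7): δ = 156.70°  ·
  (1,2): δ = 80.93°  ·
  (1,3): δ = 35.98°  ·
  (1,4): δ = 15.83°  ✓
  (1,5): δ = 71.40°  ·
  (1,6): δ = 101.70°  ·
  (1,7): δ = 120.66°  ·
  (2,3): δ = 135.05°  ·
  (2,4): δ = 83.24°  ·
  (2,5): δ = 27.67°  ·
  (2,6): δ = 2.63°  ✓
  (2,7): δ = 21.59°  ✓
  (3,4): δ = 128.20°  ·
  (3,5): δ = 72.63°  ·
  (3,6): δ = 42.32°  ·
  (3,7): δ = 23.36°  ·
  (4,5): δ = 124.43°  ·
  (4,6): δ = 94.13°  ·
  (4,7): δ = 75.17°  ·
  (5,6): δ = 149.70°  ·
  (5,7): δ = 130.74°  ·
  (6,7): δ = 161.04°  ·
antipodal pairs: 4

count = 4; pairs: (0,3), (1,4), (2,6), (2,7)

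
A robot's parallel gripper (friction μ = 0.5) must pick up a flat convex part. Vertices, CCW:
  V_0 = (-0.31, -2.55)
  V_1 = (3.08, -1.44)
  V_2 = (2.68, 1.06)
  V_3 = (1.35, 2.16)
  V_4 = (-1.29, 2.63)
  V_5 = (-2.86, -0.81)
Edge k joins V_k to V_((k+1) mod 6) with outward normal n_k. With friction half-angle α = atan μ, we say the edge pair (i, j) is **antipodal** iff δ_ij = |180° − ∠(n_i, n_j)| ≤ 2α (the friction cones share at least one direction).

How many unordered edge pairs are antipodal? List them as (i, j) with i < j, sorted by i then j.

α = atan 0.5 = 26.57°;  2α = 53.13°
n_0 = (+0.3112, -0.9504)
n_1 = (+0.9874, +0.1580)
n_2 = (+0.6373, +0.7706)
n_3 = (+0.1753, +0.9845)
n_4 = (-0.9097, +0.4152)
n_5 = (-0.5636, -0.8260)
  (0,1): δ = 99.04°  ·
  (0,2): δ = 57.72°  ·
  (0,3): δ = 28.22°  ✓
  (0,4): δ = 47.34°  ✓
  (0,5): δ = 127.56°  ·
  (1,2): δ = 138.68°  ·
  (1,3): δ = 109.18°  ·
  (1,4): δ = 33.62°  ✓
  (1,5): δ = 46.60°  ✓
  (2,3): δ = 150.50°  ·
  (2,4): δ = 74.94°  ·
  (2,5): δ = 5.29°  ✓
  (3,4): δ = 104.44°  ·
  (3,5): δ = 24.21°  ✓
  (4,5): δ = 99.78°  ·
antipodal pairs: 6

count = 6; pairs: (0,3), (0,4), (1,4), (1,5), (2,5), (3,5)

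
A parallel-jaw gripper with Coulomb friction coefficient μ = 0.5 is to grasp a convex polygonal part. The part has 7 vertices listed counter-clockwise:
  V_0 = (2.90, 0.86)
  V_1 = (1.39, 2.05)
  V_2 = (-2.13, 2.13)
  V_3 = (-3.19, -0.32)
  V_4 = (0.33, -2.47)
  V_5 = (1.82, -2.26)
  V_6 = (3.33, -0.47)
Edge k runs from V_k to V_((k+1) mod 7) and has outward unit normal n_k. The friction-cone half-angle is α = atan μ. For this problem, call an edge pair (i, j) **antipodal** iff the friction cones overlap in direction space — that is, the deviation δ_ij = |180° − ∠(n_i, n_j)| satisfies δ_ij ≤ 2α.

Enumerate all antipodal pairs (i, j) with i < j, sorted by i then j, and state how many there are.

α = atan 0.5 = 26.57°;  2α = 53.13°
n_0 = (+0.6190, +0.7854)
n_1 = (+0.0227, +0.9997)
n_2 = (-0.9178, +0.3971)
n_3 = (-0.5213, -0.8534)
n_4 = (+0.1396, -0.9902)
n_5 = (+0.7644, -0.6448)
n_6 = (+0.9515, +0.3076)
  (0,1): δ = 143.06°  ·
  (0,2): δ = 75.15°  ·
  (0,3): δ = 6.82°  ✓
  (0,4): δ = 46.26°  ✓
  (0,5): δ = 88.09°  ·
  (0,6): δ = 146.16°  ·
  (1,2): δ = 112.09°  ·
  (1,3): δ = 30.11°  ✓
  (1,4): δ = 9.32°  ✓
  (1,5): δ = 51.15°  ✓
  (1,6): δ = 109.22°  ·
  (2,3): δ = 98.02°  ·
  (2,4): δ = 58.58°  ·
  (2,5): δ = 16.75°  ✓
  (2,6): δ = 41.31°  ✓
  (3,4): δ = 140.56°  ·
  (3,5): δ = 98.73°  ·
  (3,6): δ = 40.67°  ✓
  (4,5): δ = 138.17°  ·
  (4,6): δ = 80.11°  ·
  (5,6): δ = 121.93°  ·
antipodal pairs: 8

count = 8; pairs: (0,3), (0,4), (1,3), (1,4), (1,5), (2,5), (2,6), (3,6)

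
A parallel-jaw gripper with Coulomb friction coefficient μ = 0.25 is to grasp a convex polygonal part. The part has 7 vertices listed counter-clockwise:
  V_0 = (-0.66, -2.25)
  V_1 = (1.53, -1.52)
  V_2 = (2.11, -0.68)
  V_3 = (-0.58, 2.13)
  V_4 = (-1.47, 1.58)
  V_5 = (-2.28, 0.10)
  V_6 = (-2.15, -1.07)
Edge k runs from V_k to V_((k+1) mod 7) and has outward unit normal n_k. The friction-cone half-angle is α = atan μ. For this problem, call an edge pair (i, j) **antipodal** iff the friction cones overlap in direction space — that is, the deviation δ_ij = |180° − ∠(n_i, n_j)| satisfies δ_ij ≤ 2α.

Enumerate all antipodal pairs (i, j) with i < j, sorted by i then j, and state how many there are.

count = 4; pairs: (0,3), (1,3), (1,4), (2,6)

α = atan 0.25 = 14.04°;  2α = 28.07°
n_0 = (+0.3162, -0.9487)
n_1 = (+0.8229, -0.5682)
n_2 = (+0.7224, +0.6915)
n_3 = (-0.5257, +0.8507)
n_4 = (-0.8772, +0.4801)
n_5 = (-0.9939, -0.1104)
n_6 = (-0.6208, -0.7839)
  (0,1): δ = 143.06°  ·
  (0,2): δ = 64.68°  ·
  (0,3): δ = 13.28°  ✓
  (0,4): δ = 42.87°  ·
  (0,5): δ = 77.91°  ·
  (0,6): δ = 123.19°  ·
  (1,2): δ = 101.63°  ·
  (1,3): δ = 23.66°  ✓
  (1,4): δ = 5.93°  ✓
  (1,5): δ = 40.96°  ·
  (1,6): δ = 86.25°  ·
  (2,3): δ = 102.03°  ·
  (2,4): δ = 72.44°  ·
  (2,5): δ = 37.41°  ·
  (2,6): δ = 7.87°  ✓
  (3,4): δ = 150.41°  ·
  (3,5): δ = 115.37°  ·
  (3,6): δ = 70.09°  ·
  (4,5): δ = 144.97°  ·
  (4,6): δ = 99.69°  ·
  (5,6): δ = 134.72°  ·
antipodal pairs: 4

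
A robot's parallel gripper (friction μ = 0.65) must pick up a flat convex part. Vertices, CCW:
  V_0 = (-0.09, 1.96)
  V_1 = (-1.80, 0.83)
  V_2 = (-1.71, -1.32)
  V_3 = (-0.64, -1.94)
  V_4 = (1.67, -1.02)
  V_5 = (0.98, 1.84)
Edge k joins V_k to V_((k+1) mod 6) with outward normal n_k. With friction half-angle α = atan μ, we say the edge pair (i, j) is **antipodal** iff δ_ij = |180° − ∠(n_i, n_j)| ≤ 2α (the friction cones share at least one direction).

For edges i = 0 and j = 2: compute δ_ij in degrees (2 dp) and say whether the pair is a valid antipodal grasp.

δ = 63.55°, valid

α = atan 0.65 = 33.02°;  2α = 66.05°
edge 0: e_0 = (-1.71, -1.13);  n_0 = (-0.5513, +0.8343)
edge 2: e_2 = (+1.07, -0.62);  n_2 = (-0.5014, -0.8652)
∠(n_0, n_2) = 116.45°
δ = |180° − 116.45°| = 63.55°
63.55° ≤ 2α = 66.05°  →  valid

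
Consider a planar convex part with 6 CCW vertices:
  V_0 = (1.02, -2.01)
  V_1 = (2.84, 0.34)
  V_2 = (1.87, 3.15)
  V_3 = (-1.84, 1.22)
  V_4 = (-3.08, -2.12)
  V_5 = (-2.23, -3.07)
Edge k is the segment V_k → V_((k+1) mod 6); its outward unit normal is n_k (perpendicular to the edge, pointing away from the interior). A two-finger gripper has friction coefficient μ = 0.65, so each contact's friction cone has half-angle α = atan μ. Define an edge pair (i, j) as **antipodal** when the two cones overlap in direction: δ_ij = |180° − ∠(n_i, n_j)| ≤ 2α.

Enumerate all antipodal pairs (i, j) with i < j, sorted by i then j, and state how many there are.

count = 6; pairs: (0,2), (0,3), (1,3), (1,4), (2,5), (3,5)

α = atan 0.65 = 33.02°;  2α = 66.05°
n_0 = (+0.7906, -0.6123)
n_1 = (+0.9453, +0.3263)
n_2 = (-0.4615, +0.8871)
n_3 = (-0.9375, +0.3480)
n_4 = (-0.7452, -0.6668)
n_5 = (+0.3101, -0.9507)
  (0,1): δ = 123.20°  ·
  (0,2): δ = 24.76°  ✓
  (0,3): δ = 17.39°  ✓
  (0,4): δ = 79.58°  ·
  (0,5): δ = 145.82°  ·
  (1,2): δ = 81.56°  ·
  (1,3): δ = 39.41°  ✓
  (1,4): δ = 22.78°  ✓
  (1,5): δ = 89.02°  ·
  (2,3): δ = 137.85°  ·
  (2,4): δ = 75.66°  ·
  (2,5): δ = 9.42°  ✓
  (3,4): δ = 117.81°  ·
  (3,5): δ = 51.57°  ✓
  (4,5): δ = 113.76°  ·
antipodal pairs: 6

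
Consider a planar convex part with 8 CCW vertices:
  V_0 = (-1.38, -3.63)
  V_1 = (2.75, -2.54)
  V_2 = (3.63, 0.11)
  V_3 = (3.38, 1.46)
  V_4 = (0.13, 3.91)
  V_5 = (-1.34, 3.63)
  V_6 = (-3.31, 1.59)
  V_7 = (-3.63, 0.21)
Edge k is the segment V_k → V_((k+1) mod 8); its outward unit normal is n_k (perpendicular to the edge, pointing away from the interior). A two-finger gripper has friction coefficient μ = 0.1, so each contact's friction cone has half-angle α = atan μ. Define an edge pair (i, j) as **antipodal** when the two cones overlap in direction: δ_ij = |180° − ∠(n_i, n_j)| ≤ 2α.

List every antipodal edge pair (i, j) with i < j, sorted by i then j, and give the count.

count = 2; pairs: (0,4), (1,6)

α = atan 0.1 = 5.71°;  2α = 11.42°
n_0 = (+0.2552, -0.9669)
n_1 = (+0.9490, -0.3152)
n_2 = (+0.9833, +0.1821)
n_3 = (+0.6020, +0.7985)
n_4 = (-0.1871, +0.9823)
n_5 = (-0.7193, +0.6947)
n_6 = (-0.9742, +0.2259)
n_7 = (-0.8628, -0.5055)
  (0,1): δ = 123.15°  ·
  (0,2): δ = 94.29°  ·
  (0,3): δ = 51.80°  ·
  (0,4): δ = 4.00°  ✓
  (0,5): δ = 31.22°  ·
  (0,6): δ = 62.16°  ·
  (0,7): δ = 105.58°  ·
  (1,2): δ = 151.14°  ·
  (1,3): δ = 108.64°  ·
  (1,4): δ = 60.85°  ·
  (1,5): δ = 25.63°  ·
  (1,6): δ = 5.31°  ✓
  (1,7): δ = 48.74°  ·
  (2,3): δ = 137.50°  ·
  (2,4): δ = 89.71°  ·
  (2,5): δ = 54.49°  ·
  (2,6): δ = 23.55°  ·
  (2,7): δ = 19.88°  ·
  (3,4): δ = 132.21°  ·
  (3,5): δ = 96.99°  ·
  (3,6): δ = 66.04°  ·
  (3,7): δ = 22.62°  ·
  (4,5): δ = 144.78°  ·
  (4,6): δ = 113.84°  ·
  (4,7): δ = 70.42°  ·
  (5,6): δ = 149.06°  ·
  (5,7): δ = 105.63°  ·
  (6,7): δ = 136.58°  ·
antipodal pairs: 2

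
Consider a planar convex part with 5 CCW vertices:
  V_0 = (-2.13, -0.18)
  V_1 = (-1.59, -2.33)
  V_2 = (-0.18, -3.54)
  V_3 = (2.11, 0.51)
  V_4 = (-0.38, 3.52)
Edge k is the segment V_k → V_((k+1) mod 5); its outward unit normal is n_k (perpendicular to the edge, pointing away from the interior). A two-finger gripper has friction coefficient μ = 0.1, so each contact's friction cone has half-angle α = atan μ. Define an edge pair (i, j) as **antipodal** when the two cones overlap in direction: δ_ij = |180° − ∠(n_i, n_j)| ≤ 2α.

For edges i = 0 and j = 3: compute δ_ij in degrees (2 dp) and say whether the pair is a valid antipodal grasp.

δ = 25.50°, invalid

α = atan 0.1 = 5.71°;  2α = 11.42°
edge 0: e_0 = (+0.54, -2.15);  n_0 = (-0.9699, -0.2436)
edge 3: e_3 = (-2.49, +3.01);  n_3 = (+0.7705, +0.6374)
∠(n_0, n_3) = 154.50°
δ = |180° − 154.50°| = 25.50°
25.50° > 2α = 11.42°  →  invalid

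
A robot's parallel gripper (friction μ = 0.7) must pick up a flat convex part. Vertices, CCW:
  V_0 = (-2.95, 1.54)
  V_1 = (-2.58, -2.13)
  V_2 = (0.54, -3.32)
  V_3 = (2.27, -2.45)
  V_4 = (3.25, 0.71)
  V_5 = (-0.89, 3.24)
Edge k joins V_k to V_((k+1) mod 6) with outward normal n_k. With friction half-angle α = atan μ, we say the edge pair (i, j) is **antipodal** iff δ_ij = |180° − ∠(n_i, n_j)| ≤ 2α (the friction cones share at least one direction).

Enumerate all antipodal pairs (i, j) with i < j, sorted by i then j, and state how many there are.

count = 8; pairs: (0,2), (0,3), (0,4), (1,4), (1,5), (2,4), (2,5), (3,5)

α = atan 0.7 = 34.99°;  2α = 69.98°
n_0 = (-0.9950, -0.1003)
n_1 = (-0.3564, -0.9343)
n_2 = (+0.4493, -0.8934)
n_3 = (+0.9551, -0.2962)
n_4 = (+0.5215, +0.8533)
n_5 = (-0.6365, +0.7713)
  (0,1): δ = 116.63°  ·
  (0,2): δ = 69.06°  ✓
  (0,3): δ = 22.99°  ✓
  (0,4): δ = 52.81°  ✓
  (0,5): δ = 123.77°  ·
  (1,2): δ = 132.43°  ·
  (1,3): δ = 86.35°  ·
  (1,4): δ = 10.55°  ✓
  (1,5): δ = 60.41°  ✓
  (2,3): δ = 133.93°  ·
  (2,4): δ = 58.13°  ✓
  (2,5): δ = 12.83°  ✓
  (3,4): δ = 104.20°  ·
  (3,5): δ = 33.24°  ✓
  (4,5): δ = 109.04°  ·
antipodal pairs: 8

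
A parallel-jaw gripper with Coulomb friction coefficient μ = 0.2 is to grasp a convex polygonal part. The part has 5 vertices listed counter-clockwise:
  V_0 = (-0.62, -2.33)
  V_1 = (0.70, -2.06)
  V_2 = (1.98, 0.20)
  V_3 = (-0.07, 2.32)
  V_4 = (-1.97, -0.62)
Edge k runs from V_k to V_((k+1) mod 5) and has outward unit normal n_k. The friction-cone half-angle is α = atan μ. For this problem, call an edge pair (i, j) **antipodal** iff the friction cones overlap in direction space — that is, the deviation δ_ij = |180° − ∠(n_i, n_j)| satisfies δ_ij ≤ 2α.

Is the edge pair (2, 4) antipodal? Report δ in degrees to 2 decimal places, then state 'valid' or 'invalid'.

α = atan 0.2 = 11.31°;  2α = 22.62°
edge 2: e_2 = (-2.05, +2.12);  n_2 = (+0.7189, +0.6951)
edge 4: e_4 = (+1.35, -1.71);  n_4 = (-0.7849, -0.6196)
∠(n_2, n_4) = 174.25°
δ = |180° − 174.25°| = 5.75°
5.75° ≤ 2α = 22.62°  →  valid

δ = 5.75°, valid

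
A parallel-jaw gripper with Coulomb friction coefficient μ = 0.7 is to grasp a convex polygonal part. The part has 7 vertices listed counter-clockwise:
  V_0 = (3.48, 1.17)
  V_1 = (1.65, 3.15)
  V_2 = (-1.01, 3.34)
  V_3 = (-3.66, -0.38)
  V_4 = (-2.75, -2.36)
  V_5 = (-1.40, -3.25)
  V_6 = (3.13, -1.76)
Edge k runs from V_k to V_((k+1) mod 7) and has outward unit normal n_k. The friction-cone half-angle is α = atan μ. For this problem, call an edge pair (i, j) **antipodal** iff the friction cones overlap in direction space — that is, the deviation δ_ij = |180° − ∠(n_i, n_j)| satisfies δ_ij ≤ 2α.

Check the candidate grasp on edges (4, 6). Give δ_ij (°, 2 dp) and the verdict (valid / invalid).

α = atan 0.7 = 34.99°;  2α = 69.98°
edge 4: e_4 = (+1.35, -0.89);  n_4 = (-0.5504, -0.8349)
edge 6: e_6 = (+0.35, +2.93);  n_6 = (+0.9929, -0.1186)
∠(n_4, n_6) = 116.58°
δ = |180° − 116.58°| = 63.42°
63.42° ≤ 2α = 69.98°  →  valid

δ = 63.42°, valid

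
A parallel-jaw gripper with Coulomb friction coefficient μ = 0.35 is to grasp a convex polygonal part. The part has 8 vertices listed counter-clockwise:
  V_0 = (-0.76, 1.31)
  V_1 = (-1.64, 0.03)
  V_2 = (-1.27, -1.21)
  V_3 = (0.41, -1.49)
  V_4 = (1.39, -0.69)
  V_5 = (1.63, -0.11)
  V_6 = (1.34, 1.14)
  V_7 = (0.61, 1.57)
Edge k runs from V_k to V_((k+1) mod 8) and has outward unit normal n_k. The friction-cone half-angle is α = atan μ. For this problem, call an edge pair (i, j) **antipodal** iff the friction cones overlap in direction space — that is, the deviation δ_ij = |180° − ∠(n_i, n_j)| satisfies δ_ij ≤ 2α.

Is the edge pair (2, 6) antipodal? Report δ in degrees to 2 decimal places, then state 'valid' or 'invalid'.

α = atan 0.35 = 19.29°;  2α = 38.58°
edge 2: e_2 = (+1.68, -0.28);  n_2 = (-0.1644, -0.9864)
edge 6: e_6 = (-0.73, +0.43);  n_6 = (+0.5075, +0.8616)
∠(n_2, n_6) = 158.96°
δ = |180° − 158.96°| = 21.04°
21.04° ≤ 2α = 38.58°  →  valid

δ = 21.04°, valid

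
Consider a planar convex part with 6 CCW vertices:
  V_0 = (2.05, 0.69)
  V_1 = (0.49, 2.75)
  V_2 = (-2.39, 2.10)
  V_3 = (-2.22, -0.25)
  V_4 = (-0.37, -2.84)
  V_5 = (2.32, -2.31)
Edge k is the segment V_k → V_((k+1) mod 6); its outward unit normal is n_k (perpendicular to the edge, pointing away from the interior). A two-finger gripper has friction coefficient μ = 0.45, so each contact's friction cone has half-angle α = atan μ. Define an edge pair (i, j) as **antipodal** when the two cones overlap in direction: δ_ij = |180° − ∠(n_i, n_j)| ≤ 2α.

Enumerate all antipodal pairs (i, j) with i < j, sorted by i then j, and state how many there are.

α = atan 0.45 = 24.23°;  2α = 48.46°
n_0 = (+0.7972, +0.6037)
n_1 = (-0.2202, +0.9755)
n_2 = (-0.9974, -0.0722)
n_3 = (-0.8137, -0.5812)
n_4 = (+0.1933, -0.9811)
n_5 = (+0.9960, +0.0896)
  (0,1): δ = 114.42°  ·
  (0,2): δ = 33.00°  ✓
  (0,3): δ = 1.60°  ✓
  (0,4): δ = 64.01°  ·
  (0,5): δ = 148.01°  ·
  (1,2): δ = 98.58°  ·
  (1,3): δ = 67.18°  ·
  (1,4): δ = 1.57°  ✓
  (1,5): δ = 82.42°  ·
  (2,3): δ = 148.60°  ·
  (2,4): δ = 82.99°  ·
  (2,5): δ = 1.01°  ✓
  (3,4): δ = 114.39°  ·
  (3,5): δ = 30.39°  ✓
  (4,5): δ = 96.00°  ·
antipodal pairs: 5

count = 5; pairs: (0,2), (0,3), (1,4), (2,5), (3,5)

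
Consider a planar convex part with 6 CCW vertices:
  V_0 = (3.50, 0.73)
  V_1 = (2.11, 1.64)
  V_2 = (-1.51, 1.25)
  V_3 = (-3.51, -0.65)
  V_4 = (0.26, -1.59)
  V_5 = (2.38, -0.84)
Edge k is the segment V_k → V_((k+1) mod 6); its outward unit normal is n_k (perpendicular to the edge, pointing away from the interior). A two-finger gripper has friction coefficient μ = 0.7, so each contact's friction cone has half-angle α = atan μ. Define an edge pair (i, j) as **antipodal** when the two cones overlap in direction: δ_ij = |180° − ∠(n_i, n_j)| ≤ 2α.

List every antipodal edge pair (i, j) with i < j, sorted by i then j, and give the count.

count = 8; pairs: (0,3), (0,4), (1,3), (1,4), (1,5), (2,3), (2,4), (2,5)

α = atan 0.7 = 34.99°;  2α = 69.98°
n_0 = (+0.5477, +0.8367)
n_1 = (-0.1071, +0.9942)
n_2 = (-0.6887, +0.7250)
n_3 = (-0.2419, -0.9703)
n_4 = (+0.3335, -0.9427)
n_5 = (+0.8141, -0.5807)
  (0,1): δ = 140.64°  ·
  (0,2): δ = 103.26°  ·
  (0,3): δ = 19.21°  ✓
  (0,4): δ = 52.69°  ✓
  (0,5): δ = 87.71°  ·
  (1,2): δ = 142.62°  ·
  (1,3): δ = 20.15°  ✓
  (1,4): δ = 13.33°  ✓
  (1,5): δ = 48.35°  ✓
  (2,3): δ = 57.53°  ✓
  (2,4): δ = 24.05°  ✓
  (2,5): δ = 10.97°  ✓
  (3,4): δ = 146.52°  ·
  (3,5): δ = 111.50°  ·
  (4,5): δ = 144.99°  ·
antipodal pairs: 8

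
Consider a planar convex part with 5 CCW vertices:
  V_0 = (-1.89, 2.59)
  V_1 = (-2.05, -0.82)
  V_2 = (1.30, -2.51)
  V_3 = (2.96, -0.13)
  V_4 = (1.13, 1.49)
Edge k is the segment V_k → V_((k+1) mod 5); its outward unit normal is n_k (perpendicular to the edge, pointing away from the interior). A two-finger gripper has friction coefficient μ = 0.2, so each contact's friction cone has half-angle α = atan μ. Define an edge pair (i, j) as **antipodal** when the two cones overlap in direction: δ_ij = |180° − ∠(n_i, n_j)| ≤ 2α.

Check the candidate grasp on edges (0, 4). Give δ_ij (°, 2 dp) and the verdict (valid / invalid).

δ = 72.67°, invalid

α = atan 0.2 = 11.31°;  2α = 22.62°
edge 0: e_0 = (-0.16, -3.41);  n_0 = (-0.9989, +0.0469)
edge 4: e_4 = (-3.02, +1.10);  n_4 = (+0.3422, +0.9396)
∠(n_0, n_4) = 107.33°
δ = |180° − 107.33°| = 72.67°
72.67° > 2α = 22.62°  →  invalid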